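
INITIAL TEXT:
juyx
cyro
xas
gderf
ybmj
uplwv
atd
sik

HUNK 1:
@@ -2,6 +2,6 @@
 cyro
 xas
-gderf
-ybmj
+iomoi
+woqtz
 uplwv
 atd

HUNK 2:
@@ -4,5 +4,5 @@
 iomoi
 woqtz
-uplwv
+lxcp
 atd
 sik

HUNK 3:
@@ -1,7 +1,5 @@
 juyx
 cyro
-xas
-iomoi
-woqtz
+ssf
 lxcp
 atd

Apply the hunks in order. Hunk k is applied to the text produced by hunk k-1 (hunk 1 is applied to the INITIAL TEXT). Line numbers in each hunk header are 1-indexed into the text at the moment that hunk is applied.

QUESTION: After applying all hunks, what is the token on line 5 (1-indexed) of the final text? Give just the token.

Hunk 1: at line 2 remove [gderf,ybmj] add [iomoi,woqtz] -> 8 lines: juyx cyro xas iomoi woqtz uplwv atd sik
Hunk 2: at line 4 remove [uplwv] add [lxcp] -> 8 lines: juyx cyro xas iomoi woqtz lxcp atd sik
Hunk 3: at line 1 remove [xas,iomoi,woqtz] add [ssf] -> 6 lines: juyx cyro ssf lxcp atd sik
Final line 5: atd

Answer: atd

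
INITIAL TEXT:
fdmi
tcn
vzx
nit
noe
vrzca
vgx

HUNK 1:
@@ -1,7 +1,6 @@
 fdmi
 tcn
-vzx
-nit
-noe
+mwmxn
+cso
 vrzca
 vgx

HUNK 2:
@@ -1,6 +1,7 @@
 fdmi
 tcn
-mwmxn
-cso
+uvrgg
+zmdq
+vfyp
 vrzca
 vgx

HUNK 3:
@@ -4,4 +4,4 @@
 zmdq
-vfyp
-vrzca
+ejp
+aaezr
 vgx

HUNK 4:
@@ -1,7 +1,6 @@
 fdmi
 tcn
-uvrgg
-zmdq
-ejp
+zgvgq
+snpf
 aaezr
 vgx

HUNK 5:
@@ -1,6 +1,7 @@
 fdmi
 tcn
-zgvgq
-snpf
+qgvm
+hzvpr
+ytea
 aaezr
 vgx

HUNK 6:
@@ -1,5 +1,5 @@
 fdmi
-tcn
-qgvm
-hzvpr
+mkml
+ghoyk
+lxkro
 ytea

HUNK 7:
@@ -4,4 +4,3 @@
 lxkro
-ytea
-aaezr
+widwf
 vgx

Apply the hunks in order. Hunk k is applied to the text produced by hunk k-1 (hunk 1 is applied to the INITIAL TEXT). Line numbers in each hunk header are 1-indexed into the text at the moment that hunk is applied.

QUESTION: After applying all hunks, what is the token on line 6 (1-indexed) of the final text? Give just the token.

Answer: vgx

Derivation:
Hunk 1: at line 1 remove [vzx,nit,noe] add [mwmxn,cso] -> 6 lines: fdmi tcn mwmxn cso vrzca vgx
Hunk 2: at line 1 remove [mwmxn,cso] add [uvrgg,zmdq,vfyp] -> 7 lines: fdmi tcn uvrgg zmdq vfyp vrzca vgx
Hunk 3: at line 4 remove [vfyp,vrzca] add [ejp,aaezr] -> 7 lines: fdmi tcn uvrgg zmdq ejp aaezr vgx
Hunk 4: at line 1 remove [uvrgg,zmdq,ejp] add [zgvgq,snpf] -> 6 lines: fdmi tcn zgvgq snpf aaezr vgx
Hunk 5: at line 1 remove [zgvgq,snpf] add [qgvm,hzvpr,ytea] -> 7 lines: fdmi tcn qgvm hzvpr ytea aaezr vgx
Hunk 6: at line 1 remove [tcn,qgvm,hzvpr] add [mkml,ghoyk,lxkro] -> 7 lines: fdmi mkml ghoyk lxkro ytea aaezr vgx
Hunk 7: at line 4 remove [ytea,aaezr] add [widwf] -> 6 lines: fdmi mkml ghoyk lxkro widwf vgx
Final line 6: vgx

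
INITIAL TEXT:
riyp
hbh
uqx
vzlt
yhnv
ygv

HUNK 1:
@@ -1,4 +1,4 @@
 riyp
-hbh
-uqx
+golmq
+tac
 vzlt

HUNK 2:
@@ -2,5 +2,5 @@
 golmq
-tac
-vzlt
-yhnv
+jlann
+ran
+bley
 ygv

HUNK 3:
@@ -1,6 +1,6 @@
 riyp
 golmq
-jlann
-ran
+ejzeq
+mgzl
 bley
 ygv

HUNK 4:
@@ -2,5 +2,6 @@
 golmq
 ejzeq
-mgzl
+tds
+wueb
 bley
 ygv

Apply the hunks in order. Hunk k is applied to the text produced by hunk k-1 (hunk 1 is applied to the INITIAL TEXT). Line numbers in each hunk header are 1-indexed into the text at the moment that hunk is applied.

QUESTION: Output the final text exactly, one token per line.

Answer: riyp
golmq
ejzeq
tds
wueb
bley
ygv

Derivation:
Hunk 1: at line 1 remove [hbh,uqx] add [golmq,tac] -> 6 lines: riyp golmq tac vzlt yhnv ygv
Hunk 2: at line 2 remove [tac,vzlt,yhnv] add [jlann,ran,bley] -> 6 lines: riyp golmq jlann ran bley ygv
Hunk 3: at line 1 remove [jlann,ran] add [ejzeq,mgzl] -> 6 lines: riyp golmq ejzeq mgzl bley ygv
Hunk 4: at line 2 remove [mgzl] add [tds,wueb] -> 7 lines: riyp golmq ejzeq tds wueb bley ygv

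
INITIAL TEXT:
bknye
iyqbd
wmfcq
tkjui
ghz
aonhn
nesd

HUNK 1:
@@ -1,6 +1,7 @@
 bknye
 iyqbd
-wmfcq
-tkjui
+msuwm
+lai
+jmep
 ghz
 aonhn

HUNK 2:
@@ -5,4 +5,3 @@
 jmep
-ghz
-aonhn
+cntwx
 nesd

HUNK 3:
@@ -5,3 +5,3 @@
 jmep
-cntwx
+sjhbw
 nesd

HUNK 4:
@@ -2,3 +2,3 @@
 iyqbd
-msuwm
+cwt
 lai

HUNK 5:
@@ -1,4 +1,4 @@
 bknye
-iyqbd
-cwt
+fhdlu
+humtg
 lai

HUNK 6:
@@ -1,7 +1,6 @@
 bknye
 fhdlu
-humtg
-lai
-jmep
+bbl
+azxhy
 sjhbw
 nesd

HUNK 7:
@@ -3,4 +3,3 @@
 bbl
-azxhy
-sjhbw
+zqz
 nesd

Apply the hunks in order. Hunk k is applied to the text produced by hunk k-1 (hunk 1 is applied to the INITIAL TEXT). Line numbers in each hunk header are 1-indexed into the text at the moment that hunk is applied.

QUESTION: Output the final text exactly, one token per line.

Answer: bknye
fhdlu
bbl
zqz
nesd

Derivation:
Hunk 1: at line 1 remove [wmfcq,tkjui] add [msuwm,lai,jmep] -> 8 lines: bknye iyqbd msuwm lai jmep ghz aonhn nesd
Hunk 2: at line 5 remove [ghz,aonhn] add [cntwx] -> 7 lines: bknye iyqbd msuwm lai jmep cntwx nesd
Hunk 3: at line 5 remove [cntwx] add [sjhbw] -> 7 lines: bknye iyqbd msuwm lai jmep sjhbw nesd
Hunk 4: at line 2 remove [msuwm] add [cwt] -> 7 lines: bknye iyqbd cwt lai jmep sjhbw nesd
Hunk 5: at line 1 remove [iyqbd,cwt] add [fhdlu,humtg] -> 7 lines: bknye fhdlu humtg lai jmep sjhbw nesd
Hunk 6: at line 1 remove [humtg,lai,jmep] add [bbl,azxhy] -> 6 lines: bknye fhdlu bbl azxhy sjhbw nesd
Hunk 7: at line 3 remove [azxhy,sjhbw] add [zqz] -> 5 lines: bknye fhdlu bbl zqz nesd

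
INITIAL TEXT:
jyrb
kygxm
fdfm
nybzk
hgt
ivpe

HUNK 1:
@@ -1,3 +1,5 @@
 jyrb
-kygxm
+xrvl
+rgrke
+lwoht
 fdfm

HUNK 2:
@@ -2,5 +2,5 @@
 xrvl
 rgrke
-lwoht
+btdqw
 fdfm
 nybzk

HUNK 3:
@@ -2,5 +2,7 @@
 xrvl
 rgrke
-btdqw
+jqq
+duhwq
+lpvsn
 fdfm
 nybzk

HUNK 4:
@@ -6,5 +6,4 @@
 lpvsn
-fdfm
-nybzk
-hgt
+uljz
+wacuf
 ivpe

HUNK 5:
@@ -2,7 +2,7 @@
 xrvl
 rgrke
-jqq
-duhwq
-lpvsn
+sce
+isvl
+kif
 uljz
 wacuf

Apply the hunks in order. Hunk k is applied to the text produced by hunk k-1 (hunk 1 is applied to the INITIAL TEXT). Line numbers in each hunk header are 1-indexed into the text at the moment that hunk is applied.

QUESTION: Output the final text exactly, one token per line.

Hunk 1: at line 1 remove [kygxm] add [xrvl,rgrke,lwoht] -> 8 lines: jyrb xrvl rgrke lwoht fdfm nybzk hgt ivpe
Hunk 2: at line 2 remove [lwoht] add [btdqw] -> 8 lines: jyrb xrvl rgrke btdqw fdfm nybzk hgt ivpe
Hunk 3: at line 2 remove [btdqw] add [jqq,duhwq,lpvsn] -> 10 lines: jyrb xrvl rgrke jqq duhwq lpvsn fdfm nybzk hgt ivpe
Hunk 4: at line 6 remove [fdfm,nybzk,hgt] add [uljz,wacuf] -> 9 lines: jyrb xrvl rgrke jqq duhwq lpvsn uljz wacuf ivpe
Hunk 5: at line 2 remove [jqq,duhwq,lpvsn] add [sce,isvl,kif] -> 9 lines: jyrb xrvl rgrke sce isvl kif uljz wacuf ivpe

Answer: jyrb
xrvl
rgrke
sce
isvl
kif
uljz
wacuf
ivpe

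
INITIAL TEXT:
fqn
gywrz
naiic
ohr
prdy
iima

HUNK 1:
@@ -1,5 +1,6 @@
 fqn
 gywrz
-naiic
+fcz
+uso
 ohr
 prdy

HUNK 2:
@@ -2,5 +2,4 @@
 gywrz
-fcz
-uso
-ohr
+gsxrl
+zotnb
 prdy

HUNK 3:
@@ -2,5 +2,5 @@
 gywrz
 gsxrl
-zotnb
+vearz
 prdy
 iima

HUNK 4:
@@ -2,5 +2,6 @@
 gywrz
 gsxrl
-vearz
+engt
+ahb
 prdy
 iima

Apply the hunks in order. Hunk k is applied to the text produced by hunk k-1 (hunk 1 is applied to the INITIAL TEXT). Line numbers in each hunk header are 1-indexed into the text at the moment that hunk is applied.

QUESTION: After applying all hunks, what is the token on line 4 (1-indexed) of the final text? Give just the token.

Answer: engt

Derivation:
Hunk 1: at line 1 remove [naiic] add [fcz,uso] -> 7 lines: fqn gywrz fcz uso ohr prdy iima
Hunk 2: at line 2 remove [fcz,uso,ohr] add [gsxrl,zotnb] -> 6 lines: fqn gywrz gsxrl zotnb prdy iima
Hunk 3: at line 2 remove [zotnb] add [vearz] -> 6 lines: fqn gywrz gsxrl vearz prdy iima
Hunk 4: at line 2 remove [vearz] add [engt,ahb] -> 7 lines: fqn gywrz gsxrl engt ahb prdy iima
Final line 4: engt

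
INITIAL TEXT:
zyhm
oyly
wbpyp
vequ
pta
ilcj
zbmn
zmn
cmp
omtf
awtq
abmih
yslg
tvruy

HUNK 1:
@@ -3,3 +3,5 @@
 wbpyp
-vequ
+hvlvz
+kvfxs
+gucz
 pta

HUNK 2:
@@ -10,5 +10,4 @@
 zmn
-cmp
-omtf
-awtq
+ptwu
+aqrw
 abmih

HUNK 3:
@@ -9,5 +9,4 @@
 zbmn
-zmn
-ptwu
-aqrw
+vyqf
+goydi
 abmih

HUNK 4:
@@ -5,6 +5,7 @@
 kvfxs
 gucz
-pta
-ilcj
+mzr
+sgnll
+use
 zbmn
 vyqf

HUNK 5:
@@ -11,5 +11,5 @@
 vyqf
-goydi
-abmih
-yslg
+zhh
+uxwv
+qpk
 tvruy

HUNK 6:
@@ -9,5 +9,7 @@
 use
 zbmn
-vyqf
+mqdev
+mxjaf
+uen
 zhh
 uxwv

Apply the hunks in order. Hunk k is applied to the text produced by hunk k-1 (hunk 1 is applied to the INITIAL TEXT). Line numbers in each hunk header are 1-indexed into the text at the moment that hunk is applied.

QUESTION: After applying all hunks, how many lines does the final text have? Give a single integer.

Answer: 17

Derivation:
Hunk 1: at line 3 remove [vequ] add [hvlvz,kvfxs,gucz] -> 16 lines: zyhm oyly wbpyp hvlvz kvfxs gucz pta ilcj zbmn zmn cmp omtf awtq abmih yslg tvruy
Hunk 2: at line 10 remove [cmp,omtf,awtq] add [ptwu,aqrw] -> 15 lines: zyhm oyly wbpyp hvlvz kvfxs gucz pta ilcj zbmn zmn ptwu aqrw abmih yslg tvruy
Hunk 3: at line 9 remove [zmn,ptwu,aqrw] add [vyqf,goydi] -> 14 lines: zyhm oyly wbpyp hvlvz kvfxs gucz pta ilcj zbmn vyqf goydi abmih yslg tvruy
Hunk 4: at line 5 remove [pta,ilcj] add [mzr,sgnll,use] -> 15 lines: zyhm oyly wbpyp hvlvz kvfxs gucz mzr sgnll use zbmn vyqf goydi abmih yslg tvruy
Hunk 5: at line 11 remove [goydi,abmih,yslg] add [zhh,uxwv,qpk] -> 15 lines: zyhm oyly wbpyp hvlvz kvfxs gucz mzr sgnll use zbmn vyqf zhh uxwv qpk tvruy
Hunk 6: at line 9 remove [vyqf] add [mqdev,mxjaf,uen] -> 17 lines: zyhm oyly wbpyp hvlvz kvfxs gucz mzr sgnll use zbmn mqdev mxjaf uen zhh uxwv qpk tvruy
Final line count: 17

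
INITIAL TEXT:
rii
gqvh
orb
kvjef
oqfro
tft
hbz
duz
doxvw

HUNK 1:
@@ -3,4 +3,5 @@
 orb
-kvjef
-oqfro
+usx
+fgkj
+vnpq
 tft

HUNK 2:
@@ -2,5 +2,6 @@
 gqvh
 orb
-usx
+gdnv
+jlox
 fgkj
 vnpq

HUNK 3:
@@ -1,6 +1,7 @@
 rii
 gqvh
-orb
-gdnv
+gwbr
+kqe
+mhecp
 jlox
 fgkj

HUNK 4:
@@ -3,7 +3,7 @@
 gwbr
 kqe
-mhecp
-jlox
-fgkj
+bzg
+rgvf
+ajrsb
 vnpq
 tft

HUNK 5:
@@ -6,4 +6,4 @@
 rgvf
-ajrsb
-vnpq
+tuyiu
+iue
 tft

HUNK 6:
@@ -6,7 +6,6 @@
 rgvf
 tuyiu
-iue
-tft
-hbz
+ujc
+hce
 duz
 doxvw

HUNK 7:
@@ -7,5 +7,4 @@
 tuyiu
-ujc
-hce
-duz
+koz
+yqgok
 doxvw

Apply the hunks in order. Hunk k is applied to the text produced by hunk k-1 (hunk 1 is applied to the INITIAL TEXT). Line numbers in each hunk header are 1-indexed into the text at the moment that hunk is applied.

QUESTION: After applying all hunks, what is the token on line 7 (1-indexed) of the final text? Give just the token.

Answer: tuyiu

Derivation:
Hunk 1: at line 3 remove [kvjef,oqfro] add [usx,fgkj,vnpq] -> 10 lines: rii gqvh orb usx fgkj vnpq tft hbz duz doxvw
Hunk 2: at line 2 remove [usx] add [gdnv,jlox] -> 11 lines: rii gqvh orb gdnv jlox fgkj vnpq tft hbz duz doxvw
Hunk 3: at line 1 remove [orb,gdnv] add [gwbr,kqe,mhecp] -> 12 lines: rii gqvh gwbr kqe mhecp jlox fgkj vnpq tft hbz duz doxvw
Hunk 4: at line 3 remove [mhecp,jlox,fgkj] add [bzg,rgvf,ajrsb] -> 12 lines: rii gqvh gwbr kqe bzg rgvf ajrsb vnpq tft hbz duz doxvw
Hunk 5: at line 6 remove [ajrsb,vnpq] add [tuyiu,iue] -> 12 lines: rii gqvh gwbr kqe bzg rgvf tuyiu iue tft hbz duz doxvw
Hunk 6: at line 6 remove [iue,tft,hbz] add [ujc,hce] -> 11 lines: rii gqvh gwbr kqe bzg rgvf tuyiu ujc hce duz doxvw
Hunk 7: at line 7 remove [ujc,hce,duz] add [koz,yqgok] -> 10 lines: rii gqvh gwbr kqe bzg rgvf tuyiu koz yqgok doxvw
Final line 7: tuyiu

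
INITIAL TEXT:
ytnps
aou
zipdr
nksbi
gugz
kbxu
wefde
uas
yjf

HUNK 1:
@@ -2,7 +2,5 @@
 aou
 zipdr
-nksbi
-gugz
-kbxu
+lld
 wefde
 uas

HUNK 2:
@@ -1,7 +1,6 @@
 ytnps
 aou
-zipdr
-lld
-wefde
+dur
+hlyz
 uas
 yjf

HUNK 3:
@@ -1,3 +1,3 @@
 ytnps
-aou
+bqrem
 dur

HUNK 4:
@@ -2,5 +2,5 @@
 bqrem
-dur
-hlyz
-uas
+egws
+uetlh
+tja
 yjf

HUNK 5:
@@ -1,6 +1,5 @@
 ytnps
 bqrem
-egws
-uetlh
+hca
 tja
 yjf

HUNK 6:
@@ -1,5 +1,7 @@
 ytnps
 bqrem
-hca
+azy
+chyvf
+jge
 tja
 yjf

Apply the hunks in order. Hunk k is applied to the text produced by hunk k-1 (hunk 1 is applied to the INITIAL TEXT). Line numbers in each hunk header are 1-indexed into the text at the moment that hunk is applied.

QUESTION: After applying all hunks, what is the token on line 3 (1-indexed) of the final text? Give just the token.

Answer: azy

Derivation:
Hunk 1: at line 2 remove [nksbi,gugz,kbxu] add [lld] -> 7 lines: ytnps aou zipdr lld wefde uas yjf
Hunk 2: at line 1 remove [zipdr,lld,wefde] add [dur,hlyz] -> 6 lines: ytnps aou dur hlyz uas yjf
Hunk 3: at line 1 remove [aou] add [bqrem] -> 6 lines: ytnps bqrem dur hlyz uas yjf
Hunk 4: at line 2 remove [dur,hlyz,uas] add [egws,uetlh,tja] -> 6 lines: ytnps bqrem egws uetlh tja yjf
Hunk 5: at line 1 remove [egws,uetlh] add [hca] -> 5 lines: ytnps bqrem hca tja yjf
Hunk 6: at line 1 remove [hca] add [azy,chyvf,jge] -> 7 lines: ytnps bqrem azy chyvf jge tja yjf
Final line 3: azy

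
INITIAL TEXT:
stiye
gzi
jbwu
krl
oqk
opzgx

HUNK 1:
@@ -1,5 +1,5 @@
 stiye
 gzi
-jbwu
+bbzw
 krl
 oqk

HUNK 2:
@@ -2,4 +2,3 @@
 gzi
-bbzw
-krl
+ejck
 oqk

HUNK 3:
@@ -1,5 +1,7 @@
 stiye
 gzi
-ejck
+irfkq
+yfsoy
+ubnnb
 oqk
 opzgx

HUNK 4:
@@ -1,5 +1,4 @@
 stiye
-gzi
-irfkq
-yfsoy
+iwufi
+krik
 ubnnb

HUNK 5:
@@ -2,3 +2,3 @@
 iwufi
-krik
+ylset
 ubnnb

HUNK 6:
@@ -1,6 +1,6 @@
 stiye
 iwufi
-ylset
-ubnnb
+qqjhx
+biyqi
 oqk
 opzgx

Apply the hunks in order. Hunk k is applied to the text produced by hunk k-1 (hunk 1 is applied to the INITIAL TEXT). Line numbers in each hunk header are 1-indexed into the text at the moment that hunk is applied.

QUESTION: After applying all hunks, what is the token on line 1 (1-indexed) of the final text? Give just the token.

Answer: stiye

Derivation:
Hunk 1: at line 1 remove [jbwu] add [bbzw] -> 6 lines: stiye gzi bbzw krl oqk opzgx
Hunk 2: at line 2 remove [bbzw,krl] add [ejck] -> 5 lines: stiye gzi ejck oqk opzgx
Hunk 3: at line 1 remove [ejck] add [irfkq,yfsoy,ubnnb] -> 7 lines: stiye gzi irfkq yfsoy ubnnb oqk opzgx
Hunk 4: at line 1 remove [gzi,irfkq,yfsoy] add [iwufi,krik] -> 6 lines: stiye iwufi krik ubnnb oqk opzgx
Hunk 5: at line 2 remove [krik] add [ylset] -> 6 lines: stiye iwufi ylset ubnnb oqk opzgx
Hunk 6: at line 1 remove [ylset,ubnnb] add [qqjhx,biyqi] -> 6 lines: stiye iwufi qqjhx biyqi oqk opzgx
Final line 1: stiye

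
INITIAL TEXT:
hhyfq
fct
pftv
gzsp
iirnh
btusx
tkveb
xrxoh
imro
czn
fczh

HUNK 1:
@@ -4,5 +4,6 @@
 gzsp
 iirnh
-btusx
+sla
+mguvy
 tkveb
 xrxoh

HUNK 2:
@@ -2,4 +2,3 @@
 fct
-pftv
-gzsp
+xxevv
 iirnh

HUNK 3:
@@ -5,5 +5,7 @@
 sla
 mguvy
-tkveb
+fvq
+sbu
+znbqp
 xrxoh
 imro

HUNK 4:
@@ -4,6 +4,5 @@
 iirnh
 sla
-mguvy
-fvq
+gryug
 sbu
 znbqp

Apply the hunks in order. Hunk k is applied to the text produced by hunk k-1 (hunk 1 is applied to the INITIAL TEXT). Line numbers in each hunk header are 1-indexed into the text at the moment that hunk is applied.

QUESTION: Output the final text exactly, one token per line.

Hunk 1: at line 4 remove [btusx] add [sla,mguvy] -> 12 lines: hhyfq fct pftv gzsp iirnh sla mguvy tkveb xrxoh imro czn fczh
Hunk 2: at line 2 remove [pftv,gzsp] add [xxevv] -> 11 lines: hhyfq fct xxevv iirnh sla mguvy tkveb xrxoh imro czn fczh
Hunk 3: at line 5 remove [tkveb] add [fvq,sbu,znbqp] -> 13 lines: hhyfq fct xxevv iirnh sla mguvy fvq sbu znbqp xrxoh imro czn fczh
Hunk 4: at line 4 remove [mguvy,fvq] add [gryug] -> 12 lines: hhyfq fct xxevv iirnh sla gryug sbu znbqp xrxoh imro czn fczh

Answer: hhyfq
fct
xxevv
iirnh
sla
gryug
sbu
znbqp
xrxoh
imro
czn
fczh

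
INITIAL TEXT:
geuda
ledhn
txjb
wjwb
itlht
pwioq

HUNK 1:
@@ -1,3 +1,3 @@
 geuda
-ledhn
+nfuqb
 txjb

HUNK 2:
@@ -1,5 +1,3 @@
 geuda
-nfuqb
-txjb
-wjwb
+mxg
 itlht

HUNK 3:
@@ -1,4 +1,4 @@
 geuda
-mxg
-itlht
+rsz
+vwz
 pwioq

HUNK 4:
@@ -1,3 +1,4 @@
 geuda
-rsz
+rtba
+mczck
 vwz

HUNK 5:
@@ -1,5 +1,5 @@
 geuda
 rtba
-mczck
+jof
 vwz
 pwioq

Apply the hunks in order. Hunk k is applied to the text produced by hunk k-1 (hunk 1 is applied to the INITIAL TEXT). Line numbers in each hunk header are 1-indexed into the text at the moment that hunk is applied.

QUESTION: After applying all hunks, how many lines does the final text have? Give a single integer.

Hunk 1: at line 1 remove [ledhn] add [nfuqb] -> 6 lines: geuda nfuqb txjb wjwb itlht pwioq
Hunk 2: at line 1 remove [nfuqb,txjb,wjwb] add [mxg] -> 4 lines: geuda mxg itlht pwioq
Hunk 3: at line 1 remove [mxg,itlht] add [rsz,vwz] -> 4 lines: geuda rsz vwz pwioq
Hunk 4: at line 1 remove [rsz] add [rtba,mczck] -> 5 lines: geuda rtba mczck vwz pwioq
Hunk 5: at line 1 remove [mczck] add [jof] -> 5 lines: geuda rtba jof vwz pwioq
Final line count: 5

Answer: 5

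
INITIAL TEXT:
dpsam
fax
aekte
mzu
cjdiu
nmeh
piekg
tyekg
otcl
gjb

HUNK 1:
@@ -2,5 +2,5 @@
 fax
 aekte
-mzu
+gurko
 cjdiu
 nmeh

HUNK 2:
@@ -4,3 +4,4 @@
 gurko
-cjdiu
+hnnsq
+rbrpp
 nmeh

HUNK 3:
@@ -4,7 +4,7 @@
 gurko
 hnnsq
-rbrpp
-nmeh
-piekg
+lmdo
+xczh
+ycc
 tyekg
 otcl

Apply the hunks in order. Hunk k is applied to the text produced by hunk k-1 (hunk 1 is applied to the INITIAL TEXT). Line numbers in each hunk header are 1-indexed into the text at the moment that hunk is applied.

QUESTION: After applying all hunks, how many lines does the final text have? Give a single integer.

Answer: 11

Derivation:
Hunk 1: at line 2 remove [mzu] add [gurko] -> 10 lines: dpsam fax aekte gurko cjdiu nmeh piekg tyekg otcl gjb
Hunk 2: at line 4 remove [cjdiu] add [hnnsq,rbrpp] -> 11 lines: dpsam fax aekte gurko hnnsq rbrpp nmeh piekg tyekg otcl gjb
Hunk 3: at line 4 remove [rbrpp,nmeh,piekg] add [lmdo,xczh,ycc] -> 11 lines: dpsam fax aekte gurko hnnsq lmdo xczh ycc tyekg otcl gjb
Final line count: 11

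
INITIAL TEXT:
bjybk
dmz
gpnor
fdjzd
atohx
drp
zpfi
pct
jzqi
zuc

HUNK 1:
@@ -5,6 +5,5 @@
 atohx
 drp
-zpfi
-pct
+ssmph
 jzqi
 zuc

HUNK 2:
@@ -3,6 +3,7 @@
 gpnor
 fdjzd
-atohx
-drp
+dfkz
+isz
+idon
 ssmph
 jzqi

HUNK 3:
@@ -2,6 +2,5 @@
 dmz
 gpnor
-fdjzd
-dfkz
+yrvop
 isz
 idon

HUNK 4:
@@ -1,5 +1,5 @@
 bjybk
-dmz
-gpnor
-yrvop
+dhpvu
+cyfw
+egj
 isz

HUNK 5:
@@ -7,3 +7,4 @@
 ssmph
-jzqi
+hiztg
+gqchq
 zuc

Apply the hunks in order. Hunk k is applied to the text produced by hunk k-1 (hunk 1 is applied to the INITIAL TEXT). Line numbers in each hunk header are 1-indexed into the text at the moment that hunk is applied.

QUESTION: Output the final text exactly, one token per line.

Hunk 1: at line 5 remove [zpfi,pct] add [ssmph] -> 9 lines: bjybk dmz gpnor fdjzd atohx drp ssmph jzqi zuc
Hunk 2: at line 3 remove [atohx,drp] add [dfkz,isz,idon] -> 10 lines: bjybk dmz gpnor fdjzd dfkz isz idon ssmph jzqi zuc
Hunk 3: at line 2 remove [fdjzd,dfkz] add [yrvop] -> 9 lines: bjybk dmz gpnor yrvop isz idon ssmph jzqi zuc
Hunk 4: at line 1 remove [dmz,gpnor,yrvop] add [dhpvu,cyfw,egj] -> 9 lines: bjybk dhpvu cyfw egj isz idon ssmph jzqi zuc
Hunk 5: at line 7 remove [jzqi] add [hiztg,gqchq] -> 10 lines: bjybk dhpvu cyfw egj isz idon ssmph hiztg gqchq zuc

Answer: bjybk
dhpvu
cyfw
egj
isz
idon
ssmph
hiztg
gqchq
zuc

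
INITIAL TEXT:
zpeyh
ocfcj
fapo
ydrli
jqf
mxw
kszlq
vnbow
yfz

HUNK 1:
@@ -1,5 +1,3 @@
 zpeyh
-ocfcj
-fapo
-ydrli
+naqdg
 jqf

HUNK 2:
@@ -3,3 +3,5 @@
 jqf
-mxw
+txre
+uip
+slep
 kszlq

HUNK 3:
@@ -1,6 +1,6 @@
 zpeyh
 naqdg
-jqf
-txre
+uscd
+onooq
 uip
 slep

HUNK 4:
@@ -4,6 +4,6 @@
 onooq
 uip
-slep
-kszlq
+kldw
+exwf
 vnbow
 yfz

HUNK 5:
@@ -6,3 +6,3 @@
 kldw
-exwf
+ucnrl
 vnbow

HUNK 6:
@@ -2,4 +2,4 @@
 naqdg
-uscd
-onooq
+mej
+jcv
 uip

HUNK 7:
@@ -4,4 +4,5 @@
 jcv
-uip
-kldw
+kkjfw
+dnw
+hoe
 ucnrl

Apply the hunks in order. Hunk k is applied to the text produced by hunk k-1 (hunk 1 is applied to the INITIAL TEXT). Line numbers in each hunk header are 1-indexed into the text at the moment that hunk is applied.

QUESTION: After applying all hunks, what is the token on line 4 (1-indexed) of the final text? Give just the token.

Answer: jcv

Derivation:
Hunk 1: at line 1 remove [ocfcj,fapo,ydrli] add [naqdg] -> 7 lines: zpeyh naqdg jqf mxw kszlq vnbow yfz
Hunk 2: at line 3 remove [mxw] add [txre,uip,slep] -> 9 lines: zpeyh naqdg jqf txre uip slep kszlq vnbow yfz
Hunk 3: at line 1 remove [jqf,txre] add [uscd,onooq] -> 9 lines: zpeyh naqdg uscd onooq uip slep kszlq vnbow yfz
Hunk 4: at line 4 remove [slep,kszlq] add [kldw,exwf] -> 9 lines: zpeyh naqdg uscd onooq uip kldw exwf vnbow yfz
Hunk 5: at line 6 remove [exwf] add [ucnrl] -> 9 lines: zpeyh naqdg uscd onooq uip kldw ucnrl vnbow yfz
Hunk 6: at line 2 remove [uscd,onooq] add [mej,jcv] -> 9 lines: zpeyh naqdg mej jcv uip kldw ucnrl vnbow yfz
Hunk 7: at line 4 remove [uip,kldw] add [kkjfw,dnw,hoe] -> 10 lines: zpeyh naqdg mej jcv kkjfw dnw hoe ucnrl vnbow yfz
Final line 4: jcv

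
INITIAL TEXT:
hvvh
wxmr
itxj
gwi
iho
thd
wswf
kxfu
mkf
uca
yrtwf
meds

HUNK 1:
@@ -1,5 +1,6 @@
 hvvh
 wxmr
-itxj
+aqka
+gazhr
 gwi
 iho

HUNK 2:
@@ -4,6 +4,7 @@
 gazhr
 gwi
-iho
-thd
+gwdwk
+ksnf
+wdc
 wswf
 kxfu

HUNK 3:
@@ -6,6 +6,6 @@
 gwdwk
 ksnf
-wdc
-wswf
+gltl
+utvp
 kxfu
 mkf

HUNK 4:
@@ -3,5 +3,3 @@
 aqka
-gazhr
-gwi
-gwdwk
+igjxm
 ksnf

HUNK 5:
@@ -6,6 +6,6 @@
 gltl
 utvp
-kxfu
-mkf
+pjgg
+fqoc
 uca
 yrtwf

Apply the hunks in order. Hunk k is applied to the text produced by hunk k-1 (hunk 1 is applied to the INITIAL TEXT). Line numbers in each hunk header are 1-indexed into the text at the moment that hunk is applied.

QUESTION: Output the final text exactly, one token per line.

Hunk 1: at line 1 remove [itxj] add [aqka,gazhr] -> 13 lines: hvvh wxmr aqka gazhr gwi iho thd wswf kxfu mkf uca yrtwf meds
Hunk 2: at line 4 remove [iho,thd] add [gwdwk,ksnf,wdc] -> 14 lines: hvvh wxmr aqka gazhr gwi gwdwk ksnf wdc wswf kxfu mkf uca yrtwf meds
Hunk 3: at line 6 remove [wdc,wswf] add [gltl,utvp] -> 14 lines: hvvh wxmr aqka gazhr gwi gwdwk ksnf gltl utvp kxfu mkf uca yrtwf meds
Hunk 4: at line 3 remove [gazhr,gwi,gwdwk] add [igjxm] -> 12 lines: hvvh wxmr aqka igjxm ksnf gltl utvp kxfu mkf uca yrtwf meds
Hunk 5: at line 6 remove [kxfu,mkf] add [pjgg,fqoc] -> 12 lines: hvvh wxmr aqka igjxm ksnf gltl utvp pjgg fqoc uca yrtwf meds

Answer: hvvh
wxmr
aqka
igjxm
ksnf
gltl
utvp
pjgg
fqoc
uca
yrtwf
meds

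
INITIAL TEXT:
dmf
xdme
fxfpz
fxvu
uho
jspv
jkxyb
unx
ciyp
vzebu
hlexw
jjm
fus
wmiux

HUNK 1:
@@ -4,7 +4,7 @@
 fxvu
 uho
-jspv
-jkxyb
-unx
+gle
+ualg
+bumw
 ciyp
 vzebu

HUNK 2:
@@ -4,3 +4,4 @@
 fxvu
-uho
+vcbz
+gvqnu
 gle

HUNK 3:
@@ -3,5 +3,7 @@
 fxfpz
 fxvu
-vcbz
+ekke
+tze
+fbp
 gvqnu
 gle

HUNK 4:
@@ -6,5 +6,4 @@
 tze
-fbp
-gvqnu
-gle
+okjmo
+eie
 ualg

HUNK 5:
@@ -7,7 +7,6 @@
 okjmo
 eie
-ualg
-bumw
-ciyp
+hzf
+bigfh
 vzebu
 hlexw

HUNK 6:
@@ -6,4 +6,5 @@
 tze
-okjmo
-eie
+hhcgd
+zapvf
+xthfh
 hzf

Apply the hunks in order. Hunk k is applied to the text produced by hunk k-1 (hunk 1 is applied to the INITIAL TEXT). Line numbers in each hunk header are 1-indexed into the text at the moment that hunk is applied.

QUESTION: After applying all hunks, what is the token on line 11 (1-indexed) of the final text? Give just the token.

Hunk 1: at line 4 remove [jspv,jkxyb,unx] add [gle,ualg,bumw] -> 14 lines: dmf xdme fxfpz fxvu uho gle ualg bumw ciyp vzebu hlexw jjm fus wmiux
Hunk 2: at line 4 remove [uho] add [vcbz,gvqnu] -> 15 lines: dmf xdme fxfpz fxvu vcbz gvqnu gle ualg bumw ciyp vzebu hlexw jjm fus wmiux
Hunk 3: at line 3 remove [vcbz] add [ekke,tze,fbp] -> 17 lines: dmf xdme fxfpz fxvu ekke tze fbp gvqnu gle ualg bumw ciyp vzebu hlexw jjm fus wmiux
Hunk 4: at line 6 remove [fbp,gvqnu,gle] add [okjmo,eie] -> 16 lines: dmf xdme fxfpz fxvu ekke tze okjmo eie ualg bumw ciyp vzebu hlexw jjm fus wmiux
Hunk 5: at line 7 remove [ualg,bumw,ciyp] add [hzf,bigfh] -> 15 lines: dmf xdme fxfpz fxvu ekke tze okjmo eie hzf bigfh vzebu hlexw jjm fus wmiux
Hunk 6: at line 6 remove [okjmo,eie] add [hhcgd,zapvf,xthfh] -> 16 lines: dmf xdme fxfpz fxvu ekke tze hhcgd zapvf xthfh hzf bigfh vzebu hlexw jjm fus wmiux
Final line 11: bigfh

Answer: bigfh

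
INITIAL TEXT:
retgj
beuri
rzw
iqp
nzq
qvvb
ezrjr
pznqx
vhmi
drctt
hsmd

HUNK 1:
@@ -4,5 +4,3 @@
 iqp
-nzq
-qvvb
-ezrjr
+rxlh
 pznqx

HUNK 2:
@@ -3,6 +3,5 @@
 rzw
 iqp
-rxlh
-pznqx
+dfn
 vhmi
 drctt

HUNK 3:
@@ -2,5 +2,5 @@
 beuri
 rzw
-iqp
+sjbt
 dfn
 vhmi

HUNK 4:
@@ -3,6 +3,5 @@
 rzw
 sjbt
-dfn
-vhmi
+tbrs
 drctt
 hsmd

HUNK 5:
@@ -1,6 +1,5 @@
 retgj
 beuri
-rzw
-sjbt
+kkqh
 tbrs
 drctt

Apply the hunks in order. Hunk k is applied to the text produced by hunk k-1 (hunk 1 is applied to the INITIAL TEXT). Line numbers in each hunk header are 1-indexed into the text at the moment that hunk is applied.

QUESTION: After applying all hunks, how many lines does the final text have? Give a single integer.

Hunk 1: at line 4 remove [nzq,qvvb,ezrjr] add [rxlh] -> 9 lines: retgj beuri rzw iqp rxlh pznqx vhmi drctt hsmd
Hunk 2: at line 3 remove [rxlh,pznqx] add [dfn] -> 8 lines: retgj beuri rzw iqp dfn vhmi drctt hsmd
Hunk 3: at line 2 remove [iqp] add [sjbt] -> 8 lines: retgj beuri rzw sjbt dfn vhmi drctt hsmd
Hunk 4: at line 3 remove [dfn,vhmi] add [tbrs] -> 7 lines: retgj beuri rzw sjbt tbrs drctt hsmd
Hunk 5: at line 1 remove [rzw,sjbt] add [kkqh] -> 6 lines: retgj beuri kkqh tbrs drctt hsmd
Final line count: 6

Answer: 6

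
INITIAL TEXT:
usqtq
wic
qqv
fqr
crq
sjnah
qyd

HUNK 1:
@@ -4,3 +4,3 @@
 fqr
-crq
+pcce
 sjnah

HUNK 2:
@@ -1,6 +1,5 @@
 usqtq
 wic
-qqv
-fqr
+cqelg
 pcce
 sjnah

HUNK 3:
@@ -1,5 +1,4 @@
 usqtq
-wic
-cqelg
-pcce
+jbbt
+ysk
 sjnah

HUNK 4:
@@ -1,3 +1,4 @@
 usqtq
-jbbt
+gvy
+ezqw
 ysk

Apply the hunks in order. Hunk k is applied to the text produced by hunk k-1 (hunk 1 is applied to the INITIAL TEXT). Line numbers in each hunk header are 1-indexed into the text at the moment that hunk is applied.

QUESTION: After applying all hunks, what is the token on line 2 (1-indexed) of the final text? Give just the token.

Hunk 1: at line 4 remove [crq] add [pcce] -> 7 lines: usqtq wic qqv fqr pcce sjnah qyd
Hunk 2: at line 1 remove [qqv,fqr] add [cqelg] -> 6 lines: usqtq wic cqelg pcce sjnah qyd
Hunk 3: at line 1 remove [wic,cqelg,pcce] add [jbbt,ysk] -> 5 lines: usqtq jbbt ysk sjnah qyd
Hunk 4: at line 1 remove [jbbt] add [gvy,ezqw] -> 6 lines: usqtq gvy ezqw ysk sjnah qyd
Final line 2: gvy

Answer: gvy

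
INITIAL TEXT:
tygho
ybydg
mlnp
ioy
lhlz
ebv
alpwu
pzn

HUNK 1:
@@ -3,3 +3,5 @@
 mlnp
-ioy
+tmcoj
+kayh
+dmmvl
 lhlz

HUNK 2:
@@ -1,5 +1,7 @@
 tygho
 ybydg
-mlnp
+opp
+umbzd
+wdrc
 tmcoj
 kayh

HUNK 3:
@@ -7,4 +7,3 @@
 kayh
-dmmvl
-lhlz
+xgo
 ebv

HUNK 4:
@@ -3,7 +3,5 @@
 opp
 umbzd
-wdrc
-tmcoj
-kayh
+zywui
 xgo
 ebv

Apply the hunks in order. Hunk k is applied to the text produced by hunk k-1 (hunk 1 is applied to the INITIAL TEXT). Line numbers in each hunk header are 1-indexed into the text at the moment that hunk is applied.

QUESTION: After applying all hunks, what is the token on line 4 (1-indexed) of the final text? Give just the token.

Hunk 1: at line 3 remove [ioy] add [tmcoj,kayh,dmmvl] -> 10 lines: tygho ybydg mlnp tmcoj kayh dmmvl lhlz ebv alpwu pzn
Hunk 2: at line 1 remove [mlnp] add [opp,umbzd,wdrc] -> 12 lines: tygho ybydg opp umbzd wdrc tmcoj kayh dmmvl lhlz ebv alpwu pzn
Hunk 3: at line 7 remove [dmmvl,lhlz] add [xgo] -> 11 lines: tygho ybydg opp umbzd wdrc tmcoj kayh xgo ebv alpwu pzn
Hunk 4: at line 3 remove [wdrc,tmcoj,kayh] add [zywui] -> 9 lines: tygho ybydg opp umbzd zywui xgo ebv alpwu pzn
Final line 4: umbzd

Answer: umbzd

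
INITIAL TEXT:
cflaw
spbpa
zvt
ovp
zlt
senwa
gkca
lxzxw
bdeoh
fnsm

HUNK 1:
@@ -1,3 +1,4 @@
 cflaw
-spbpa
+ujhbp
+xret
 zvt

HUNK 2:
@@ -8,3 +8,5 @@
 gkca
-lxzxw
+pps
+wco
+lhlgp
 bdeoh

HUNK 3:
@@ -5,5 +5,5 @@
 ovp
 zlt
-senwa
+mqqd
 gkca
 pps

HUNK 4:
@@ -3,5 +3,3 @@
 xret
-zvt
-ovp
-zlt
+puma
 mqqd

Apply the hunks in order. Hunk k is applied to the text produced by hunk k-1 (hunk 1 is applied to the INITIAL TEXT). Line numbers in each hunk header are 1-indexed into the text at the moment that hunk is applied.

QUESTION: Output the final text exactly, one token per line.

Answer: cflaw
ujhbp
xret
puma
mqqd
gkca
pps
wco
lhlgp
bdeoh
fnsm

Derivation:
Hunk 1: at line 1 remove [spbpa] add [ujhbp,xret] -> 11 lines: cflaw ujhbp xret zvt ovp zlt senwa gkca lxzxw bdeoh fnsm
Hunk 2: at line 8 remove [lxzxw] add [pps,wco,lhlgp] -> 13 lines: cflaw ujhbp xret zvt ovp zlt senwa gkca pps wco lhlgp bdeoh fnsm
Hunk 3: at line 5 remove [senwa] add [mqqd] -> 13 lines: cflaw ujhbp xret zvt ovp zlt mqqd gkca pps wco lhlgp bdeoh fnsm
Hunk 4: at line 3 remove [zvt,ovp,zlt] add [puma] -> 11 lines: cflaw ujhbp xret puma mqqd gkca pps wco lhlgp bdeoh fnsm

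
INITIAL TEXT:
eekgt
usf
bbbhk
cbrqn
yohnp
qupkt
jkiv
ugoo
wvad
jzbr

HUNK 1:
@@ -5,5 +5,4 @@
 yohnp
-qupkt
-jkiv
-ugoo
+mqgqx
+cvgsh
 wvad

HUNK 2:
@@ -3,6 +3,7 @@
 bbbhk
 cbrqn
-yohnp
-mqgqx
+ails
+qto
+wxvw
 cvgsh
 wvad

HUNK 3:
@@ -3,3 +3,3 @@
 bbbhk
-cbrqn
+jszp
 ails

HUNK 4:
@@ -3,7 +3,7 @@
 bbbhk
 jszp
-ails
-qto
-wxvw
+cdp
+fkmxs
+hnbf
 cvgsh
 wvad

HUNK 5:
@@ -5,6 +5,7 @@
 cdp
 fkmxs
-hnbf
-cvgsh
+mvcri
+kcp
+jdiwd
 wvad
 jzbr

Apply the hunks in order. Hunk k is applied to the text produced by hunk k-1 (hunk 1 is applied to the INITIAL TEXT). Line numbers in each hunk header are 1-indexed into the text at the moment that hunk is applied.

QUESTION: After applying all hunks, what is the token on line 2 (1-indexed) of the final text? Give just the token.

Hunk 1: at line 5 remove [qupkt,jkiv,ugoo] add [mqgqx,cvgsh] -> 9 lines: eekgt usf bbbhk cbrqn yohnp mqgqx cvgsh wvad jzbr
Hunk 2: at line 3 remove [yohnp,mqgqx] add [ails,qto,wxvw] -> 10 lines: eekgt usf bbbhk cbrqn ails qto wxvw cvgsh wvad jzbr
Hunk 3: at line 3 remove [cbrqn] add [jszp] -> 10 lines: eekgt usf bbbhk jszp ails qto wxvw cvgsh wvad jzbr
Hunk 4: at line 3 remove [ails,qto,wxvw] add [cdp,fkmxs,hnbf] -> 10 lines: eekgt usf bbbhk jszp cdp fkmxs hnbf cvgsh wvad jzbr
Hunk 5: at line 5 remove [hnbf,cvgsh] add [mvcri,kcp,jdiwd] -> 11 lines: eekgt usf bbbhk jszp cdp fkmxs mvcri kcp jdiwd wvad jzbr
Final line 2: usf

Answer: usf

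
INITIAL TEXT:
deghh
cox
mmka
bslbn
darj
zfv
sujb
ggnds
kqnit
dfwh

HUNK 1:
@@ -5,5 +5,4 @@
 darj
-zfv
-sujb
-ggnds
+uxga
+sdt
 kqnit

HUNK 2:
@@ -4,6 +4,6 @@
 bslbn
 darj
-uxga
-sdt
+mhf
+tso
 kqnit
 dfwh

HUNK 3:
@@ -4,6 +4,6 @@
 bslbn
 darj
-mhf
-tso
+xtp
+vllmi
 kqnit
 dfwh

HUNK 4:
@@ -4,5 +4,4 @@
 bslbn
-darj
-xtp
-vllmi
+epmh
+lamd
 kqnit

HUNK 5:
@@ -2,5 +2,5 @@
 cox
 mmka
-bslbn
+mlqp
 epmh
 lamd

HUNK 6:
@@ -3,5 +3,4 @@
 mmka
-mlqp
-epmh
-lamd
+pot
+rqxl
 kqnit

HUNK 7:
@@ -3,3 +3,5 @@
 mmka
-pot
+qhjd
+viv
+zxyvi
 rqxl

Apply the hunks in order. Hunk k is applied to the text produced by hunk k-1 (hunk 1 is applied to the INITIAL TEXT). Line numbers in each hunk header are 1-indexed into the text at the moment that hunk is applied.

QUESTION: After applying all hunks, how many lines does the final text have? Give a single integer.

Answer: 9

Derivation:
Hunk 1: at line 5 remove [zfv,sujb,ggnds] add [uxga,sdt] -> 9 lines: deghh cox mmka bslbn darj uxga sdt kqnit dfwh
Hunk 2: at line 4 remove [uxga,sdt] add [mhf,tso] -> 9 lines: deghh cox mmka bslbn darj mhf tso kqnit dfwh
Hunk 3: at line 4 remove [mhf,tso] add [xtp,vllmi] -> 9 lines: deghh cox mmka bslbn darj xtp vllmi kqnit dfwh
Hunk 4: at line 4 remove [darj,xtp,vllmi] add [epmh,lamd] -> 8 lines: deghh cox mmka bslbn epmh lamd kqnit dfwh
Hunk 5: at line 2 remove [bslbn] add [mlqp] -> 8 lines: deghh cox mmka mlqp epmh lamd kqnit dfwh
Hunk 6: at line 3 remove [mlqp,epmh,lamd] add [pot,rqxl] -> 7 lines: deghh cox mmka pot rqxl kqnit dfwh
Hunk 7: at line 3 remove [pot] add [qhjd,viv,zxyvi] -> 9 lines: deghh cox mmka qhjd viv zxyvi rqxl kqnit dfwh
Final line count: 9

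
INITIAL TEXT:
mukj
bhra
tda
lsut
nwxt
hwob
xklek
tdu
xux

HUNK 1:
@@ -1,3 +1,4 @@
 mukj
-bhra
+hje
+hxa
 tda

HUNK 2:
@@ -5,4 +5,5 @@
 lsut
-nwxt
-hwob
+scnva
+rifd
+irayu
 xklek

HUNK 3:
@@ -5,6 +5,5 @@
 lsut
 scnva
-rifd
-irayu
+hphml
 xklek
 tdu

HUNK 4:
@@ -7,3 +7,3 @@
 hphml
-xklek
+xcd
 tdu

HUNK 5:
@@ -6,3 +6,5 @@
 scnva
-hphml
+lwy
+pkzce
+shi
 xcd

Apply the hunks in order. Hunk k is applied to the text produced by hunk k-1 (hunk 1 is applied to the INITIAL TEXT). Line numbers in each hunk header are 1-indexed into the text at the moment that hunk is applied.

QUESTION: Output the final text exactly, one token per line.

Hunk 1: at line 1 remove [bhra] add [hje,hxa] -> 10 lines: mukj hje hxa tda lsut nwxt hwob xklek tdu xux
Hunk 2: at line 5 remove [nwxt,hwob] add [scnva,rifd,irayu] -> 11 lines: mukj hje hxa tda lsut scnva rifd irayu xklek tdu xux
Hunk 3: at line 5 remove [rifd,irayu] add [hphml] -> 10 lines: mukj hje hxa tda lsut scnva hphml xklek tdu xux
Hunk 4: at line 7 remove [xklek] add [xcd] -> 10 lines: mukj hje hxa tda lsut scnva hphml xcd tdu xux
Hunk 5: at line 6 remove [hphml] add [lwy,pkzce,shi] -> 12 lines: mukj hje hxa tda lsut scnva lwy pkzce shi xcd tdu xux

Answer: mukj
hje
hxa
tda
lsut
scnva
lwy
pkzce
shi
xcd
tdu
xux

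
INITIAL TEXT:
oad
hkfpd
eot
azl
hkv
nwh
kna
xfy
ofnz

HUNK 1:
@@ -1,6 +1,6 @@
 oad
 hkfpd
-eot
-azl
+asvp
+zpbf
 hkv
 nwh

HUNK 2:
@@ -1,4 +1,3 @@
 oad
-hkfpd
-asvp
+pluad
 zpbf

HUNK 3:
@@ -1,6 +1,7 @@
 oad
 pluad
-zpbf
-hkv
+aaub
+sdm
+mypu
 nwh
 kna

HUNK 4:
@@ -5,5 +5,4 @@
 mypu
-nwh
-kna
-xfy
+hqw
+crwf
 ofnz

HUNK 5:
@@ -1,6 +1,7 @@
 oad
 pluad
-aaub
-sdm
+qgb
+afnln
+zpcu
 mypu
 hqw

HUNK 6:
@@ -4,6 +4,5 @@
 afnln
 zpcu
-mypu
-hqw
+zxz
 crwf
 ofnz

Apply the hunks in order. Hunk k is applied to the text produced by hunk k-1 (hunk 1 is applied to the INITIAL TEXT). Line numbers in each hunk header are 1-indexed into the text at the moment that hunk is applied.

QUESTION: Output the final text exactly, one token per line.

Hunk 1: at line 1 remove [eot,azl] add [asvp,zpbf] -> 9 lines: oad hkfpd asvp zpbf hkv nwh kna xfy ofnz
Hunk 2: at line 1 remove [hkfpd,asvp] add [pluad] -> 8 lines: oad pluad zpbf hkv nwh kna xfy ofnz
Hunk 3: at line 1 remove [zpbf,hkv] add [aaub,sdm,mypu] -> 9 lines: oad pluad aaub sdm mypu nwh kna xfy ofnz
Hunk 4: at line 5 remove [nwh,kna,xfy] add [hqw,crwf] -> 8 lines: oad pluad aaub sdm mypu hqw crwf ofnz
Hunk 5: at line 1 remove [aaub,sdm] add [qgb,afnln,zpcu] -> 9 lines: oad pluad qgb afnln zpcu mypu hqw crwf ofnz
Hunk 6: at line 4 remove [mypu,hqw] add [zxz] -> 8 lines: oad pluad qgb afnln zpcu zxz crwf ofnz

Answer: oad
pluad
qgb
afnln
zpcu
zxz
crwf
ofnz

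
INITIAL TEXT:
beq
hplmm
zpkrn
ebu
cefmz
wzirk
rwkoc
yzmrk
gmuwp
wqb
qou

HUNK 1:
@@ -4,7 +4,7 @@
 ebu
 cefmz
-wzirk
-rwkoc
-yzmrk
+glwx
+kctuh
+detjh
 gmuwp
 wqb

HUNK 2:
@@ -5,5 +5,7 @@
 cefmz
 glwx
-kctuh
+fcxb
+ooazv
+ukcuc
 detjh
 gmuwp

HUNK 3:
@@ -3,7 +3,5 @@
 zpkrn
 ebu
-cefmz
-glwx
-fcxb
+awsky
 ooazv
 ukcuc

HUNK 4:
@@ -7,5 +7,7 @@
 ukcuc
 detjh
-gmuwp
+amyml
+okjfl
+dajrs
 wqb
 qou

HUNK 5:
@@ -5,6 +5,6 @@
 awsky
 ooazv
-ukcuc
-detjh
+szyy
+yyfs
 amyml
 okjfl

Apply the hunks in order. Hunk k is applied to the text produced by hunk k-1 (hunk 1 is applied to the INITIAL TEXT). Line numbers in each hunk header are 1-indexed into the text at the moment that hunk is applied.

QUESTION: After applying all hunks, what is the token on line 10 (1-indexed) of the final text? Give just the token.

Hunk 1: at line 4 remove [wzirk,rwkoc,yzmrk] add [glwx,kctuh,detjh] -> 11 lines: beq hplmm zpkrn ebu cefmz glwx kctuh detjh gmuwp wqb qou
Hunk 2: at line 5 remove [kctuh] add [fcxb,ooazv,ukcuc] -> 13 lines: beq hplmm zpkrn ebu cefmz glwx fcxb ooazv ukcuc detjh gmuwp wqb qou
Hunk 3: at line 3 remove [cefmz,glwx,fcxb] add [awsky] -> 11 lines: beq hplmm zpkrn ebu awsky ooazv ukcuc detjh gmuwp wqb qou
Hunk 4: at line 7 remove [gmuwp] add [amyml,okjfl,dajrs] -> 13 lines: beq hplmm zpkrn ebu awsky ooazv ukcuc detjh amyml okjfl dajrs wqb qou
Hunk 5: at line 5 remove [ukcuc,detjh] add [szyy,yyfs] -> 13 lines: beq hplmm zpkrn ebu awsky ooazv szyy yyfs amyml okjfl dajrs wqb qou
Final line 10: okjfl

Answer: okjfl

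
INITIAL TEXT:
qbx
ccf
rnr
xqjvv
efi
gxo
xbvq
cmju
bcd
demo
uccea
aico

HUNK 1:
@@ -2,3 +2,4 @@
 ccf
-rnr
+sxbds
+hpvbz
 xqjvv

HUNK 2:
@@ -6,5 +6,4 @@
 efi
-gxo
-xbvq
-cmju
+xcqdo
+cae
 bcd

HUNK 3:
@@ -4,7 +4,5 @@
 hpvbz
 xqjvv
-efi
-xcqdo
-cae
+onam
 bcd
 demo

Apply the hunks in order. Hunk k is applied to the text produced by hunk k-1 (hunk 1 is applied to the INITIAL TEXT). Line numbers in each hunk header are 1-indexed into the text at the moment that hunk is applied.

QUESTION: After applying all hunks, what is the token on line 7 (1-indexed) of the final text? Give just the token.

Hunk 1: at line 2 remove [rnr] add [sxbds,hpvbz] -> 13 lines: qbx ccf sxbds hpvbz xqjvv efi gxo xbvq cmju bcd demo uccea aico
Hunk 2: at line 6 remove [gxo,xbvq,cmju] add [xcqdo,cae] -> 12 lines: qbx ccf sxbds hpvbz xqjvv efi xcqdo cae bcd demo uccea aico
Hunk 3: at line 4 remove [efi,xcqdo,cae] add [onam] -> 10 lines: qbx ccf sxbds hpvbz xqjvv onam bcd demo uccea aico
Final line 7: bcd

Answer: bcd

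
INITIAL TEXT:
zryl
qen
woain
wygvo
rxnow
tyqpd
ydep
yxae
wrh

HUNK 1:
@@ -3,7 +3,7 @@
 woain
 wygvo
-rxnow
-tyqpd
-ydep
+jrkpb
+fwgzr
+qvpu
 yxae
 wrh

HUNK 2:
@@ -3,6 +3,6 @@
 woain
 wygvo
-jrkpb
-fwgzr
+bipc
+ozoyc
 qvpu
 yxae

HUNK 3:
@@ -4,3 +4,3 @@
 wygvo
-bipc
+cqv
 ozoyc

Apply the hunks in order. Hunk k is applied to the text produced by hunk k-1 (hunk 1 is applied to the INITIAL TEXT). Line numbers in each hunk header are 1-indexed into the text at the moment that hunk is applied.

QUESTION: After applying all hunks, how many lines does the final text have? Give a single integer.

Answer: 9

Derivation:
Hunk 1: at line 3 remove [rxnow,tyqpd,ydep] add [jrkpb,fwgzr,qvpu] -> 9 lines: zryl qen woain wygvo jrkpb fwgzr qvpu yxae wrh
Hunk 2: at line 3 remove [jrkpb,fwgzr] add [bipc,ozoyc] -> 9 lines: zryl qen woain wygvo bipc ozoyc qvpu yxae wrh
Hunk 3: at line 4 remove [bipc] add [cqv] -> 9 lines: zryl qen woain wygvo cqv ozoyc qvpu yxae wrh
Final line count: 9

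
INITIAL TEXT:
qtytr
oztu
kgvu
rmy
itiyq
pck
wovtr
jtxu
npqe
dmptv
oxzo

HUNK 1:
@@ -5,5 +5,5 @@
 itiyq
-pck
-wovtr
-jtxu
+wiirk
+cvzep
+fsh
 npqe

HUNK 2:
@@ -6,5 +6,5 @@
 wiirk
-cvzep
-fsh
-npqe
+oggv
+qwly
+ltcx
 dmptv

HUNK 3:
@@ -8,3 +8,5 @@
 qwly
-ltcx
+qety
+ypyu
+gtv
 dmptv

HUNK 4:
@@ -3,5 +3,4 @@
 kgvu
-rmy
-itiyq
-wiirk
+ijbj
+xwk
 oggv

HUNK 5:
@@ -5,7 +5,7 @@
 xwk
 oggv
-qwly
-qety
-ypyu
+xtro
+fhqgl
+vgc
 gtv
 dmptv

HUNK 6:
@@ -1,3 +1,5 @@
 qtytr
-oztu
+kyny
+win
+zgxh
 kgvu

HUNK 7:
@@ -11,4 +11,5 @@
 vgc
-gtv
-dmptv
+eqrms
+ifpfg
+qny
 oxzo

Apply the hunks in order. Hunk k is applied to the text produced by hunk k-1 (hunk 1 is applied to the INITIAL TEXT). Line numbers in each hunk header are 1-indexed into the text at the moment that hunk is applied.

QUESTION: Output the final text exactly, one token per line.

Hunk 1: at line 5 remove [pck,wovtr,jtxu] add [wiirk,cvzep,fsh] -> 11 lines: qtytr oztu kgvu rmy itiyq wiirk cvzep fsh npqe dmptv oxzo
Hunk 2: at line 6 remove [cvzep,fsh,npqe] add [oggv,qwly,ltcx] -> 11 lines: qtytr oztu kgvu rmy itiyq wiirk oggv qwly ltcx dmptv oxzo
Hunk 3: at line 8 remove [ltcx] add [qety,ypyu,gtv] -> 13 lines: qtytr oztu kgvu rmy itiyq wiirk oggv qwly qety ypyu gtv dmptv oxzo
Hunk 4: at line 3 remove [rmy,itiyq,wiirk] add [ijbj,xwk] -> 12 lines: qtytr oztu kgvu ijbj xwk oggv qwly qety ypyu gtv dmptv oxzo
Hunk 5: at line 5 remove [qwly,qety,ypyu] add [xtro,fhqgl,vgc] -> 12 lines: qtytr oztu kgvu ijbj xwk oggv xtro fhqgl vgc gtv dmptv oxzo
Hunk 6: at line 1 remove [oztu] add [kyny,win,zgxh] -> 14 lines: qtytr kyny win zgxh kgvu ijbj xwk oggv xtro fhqgl vgc gtv dmptv oxzo
Hunk 7: at line 11 remove [gtv,dmptv] add [eqrms,ifpfg,qny] -> 15 lines: qtytr kyny win zgxh kgvu ijbj xwk oggv xtro fhqgl vgc eqrms ifpfg qny oxzo

Answer: qtytr
kyny
win
zgxh
kgvu
ijbj
xwk
oggv
xtro
fhqgl
vgc
eqrms
ifpfg
qny
oxzo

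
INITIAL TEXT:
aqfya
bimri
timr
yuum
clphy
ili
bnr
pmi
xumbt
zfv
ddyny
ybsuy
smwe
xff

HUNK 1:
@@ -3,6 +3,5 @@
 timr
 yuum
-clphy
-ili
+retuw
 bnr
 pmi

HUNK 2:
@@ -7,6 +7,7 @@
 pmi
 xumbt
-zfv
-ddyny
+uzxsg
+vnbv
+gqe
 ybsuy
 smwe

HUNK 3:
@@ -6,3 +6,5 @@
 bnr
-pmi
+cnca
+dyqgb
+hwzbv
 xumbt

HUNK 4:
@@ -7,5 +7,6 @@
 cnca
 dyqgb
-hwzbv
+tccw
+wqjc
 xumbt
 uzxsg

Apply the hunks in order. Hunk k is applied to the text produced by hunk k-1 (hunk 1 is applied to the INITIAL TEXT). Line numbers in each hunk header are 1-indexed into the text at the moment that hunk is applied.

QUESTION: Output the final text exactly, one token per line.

Answer: aqfya
bimri
timr
yuum
retuw
bnr
cnca
dyqgb
tccw
wqjc
xumbt
uzxsg
vnbv
gqe
ybsuy
smwe
xff

Derivation:
Hunk 1: at line 3 remove [clphy,ili] add [retuw] -> 13 lines: aqfya bimri timr yuum retuw bnr pmi xumbt zfv ddyny ybsuy smwe xff
Hunk 2: at line 7 remove [zfv,ddyny] add [uzxsg,vnbv,gqe] -> 14 lines: aqfya bimri timr yuum retuw bnr pmi xumbt uzxsg vnbv gqe ybsuy smwe xff
Hunk 3: at line 6 remove [pmi] add [cnca,dyqgb,hwzbv] -> 16 lines: aqfya bimri timr yuum retuw bnr cnca dyqgb hwzbv xumbt uzxsg vnbv gqe ybsuy smwe xff
Hunk 4: at line 7 remove [hwzbv] add [tccw,wqjc] -> 17 lines: aqfya bimri timr yuum retuw bnr cnca dyqgb tccw wqjc xumbt uzxsg vnbv gqe ybsuy smwe xff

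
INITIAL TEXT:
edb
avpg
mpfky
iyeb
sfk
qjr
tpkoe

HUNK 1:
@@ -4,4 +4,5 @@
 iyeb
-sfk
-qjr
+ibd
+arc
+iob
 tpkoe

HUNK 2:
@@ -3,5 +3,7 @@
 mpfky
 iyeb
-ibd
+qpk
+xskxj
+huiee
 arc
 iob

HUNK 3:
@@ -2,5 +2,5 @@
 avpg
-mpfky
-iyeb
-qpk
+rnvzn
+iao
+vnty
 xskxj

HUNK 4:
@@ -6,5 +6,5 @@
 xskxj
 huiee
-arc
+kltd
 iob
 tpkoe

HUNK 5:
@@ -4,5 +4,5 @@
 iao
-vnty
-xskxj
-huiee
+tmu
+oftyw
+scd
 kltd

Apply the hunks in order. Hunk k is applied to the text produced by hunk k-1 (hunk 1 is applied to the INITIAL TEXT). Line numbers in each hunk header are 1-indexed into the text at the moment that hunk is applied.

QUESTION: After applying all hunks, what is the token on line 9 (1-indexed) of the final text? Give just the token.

Hunk 1: at line 4 remove [sfk,qjr] add [ibd,arc,iob] -> 8 lines: edb avpg mpfky iyeb ibd arc iob tpkoe
Hunk 2: at line 3 remove [ibd] add [qpk,xskxj,huiee] -> 10 lines: edb avpg mpfky iyeb qpk xskxj huiee arc iob tpkoe
Hunk 3: at line 2 remove [mpfky,iyeb,qpk] add [rnvzn,iao,vnty] -> 10 lines: edb avpg rnvzn iao vnty xskxj huiee arc iob tpkoe
Hunk 4: at line 6 remove [arc] add [kltd] -> 10 lines: edb avpg rnvzn iao vnty xskxj huiee kltd iob tpkoe
Hunk 5: at line 4 remove [vnty,xskxj,huiee] add [tmu,oftyw,scd] -> 10 lines: edb avpg rnvzn iao tmu oftyw scd kltd iob tpkoe
Final line 9: iob

Answer: iob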